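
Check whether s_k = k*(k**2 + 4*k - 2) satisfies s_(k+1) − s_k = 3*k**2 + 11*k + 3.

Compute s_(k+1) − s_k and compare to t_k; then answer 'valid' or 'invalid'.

Valid: the claim telescopes to t_k.

s_(k+1) = (k + 1)*(4*k + (k + 1)**2 + 2)
s_(k+1) − s_k = 3*k**2 + 11*k + 3
(s_(k+1) − s_k) − t_k = 0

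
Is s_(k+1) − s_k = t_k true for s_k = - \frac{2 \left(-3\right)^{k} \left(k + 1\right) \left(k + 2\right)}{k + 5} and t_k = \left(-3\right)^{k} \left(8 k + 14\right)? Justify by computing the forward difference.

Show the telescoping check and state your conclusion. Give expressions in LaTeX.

Invalid: residual \frac{\left(-3\right)^{k + 1} \left(8 k^{2} + 56 k + 72\right)}{k^{2} + 11 k + 30} ≠ 0.

s_(k+1) = 6*(-3)**k*(k + 2)*(k + 3)/(k + 6)
s_(k+1) − s_k = (-3)**k*(8*k**3 + 78*k**2 + 226*k + 204)/(k**2 + 11*k + 30)
(s_(k+1) − s_k) − t_k = (-3)**(k + 1)*(8*k**2 + 56*k + 72)/(k**2 + 11*k + 30)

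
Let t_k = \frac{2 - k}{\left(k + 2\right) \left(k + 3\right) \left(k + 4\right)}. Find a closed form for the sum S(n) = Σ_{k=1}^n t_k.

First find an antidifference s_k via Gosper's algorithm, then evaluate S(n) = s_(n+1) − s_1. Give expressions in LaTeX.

The ratio is (k - 1)*(k + 2)/((k - 2)*(k + 5)).
So A=k + 2 and B=k + 5, with C=k - 2.
f must satisfy (k + 2)·f(k+1) − (k + 4)·f(k) = k - 2.
Degrees (1,1,1) ⇒ d ≤ 2.
Solving with deg f ≤ 2: f(k) = -k.
So s_k = (B(k−1)f/C)·t_k = (-k*(k + 4)/(k - 2))·t_k = k/((k + 2)*(k + 3)).
Δs = (2 - k)/(k**3 + 9*k**2 + 26*k + 24), as required.
Σ_(k=1)^n t_k = s_(n+1) − s_(1) = ((n + 1)/(n**2 + 7*n + 12)) − (1/12), i.e. n*(5 - n)/(12*(n**2 + 7*n + 12)).

S(n) = \frac{n \left(5 - n\right)}{12 \left(n^{2} + 7 n + 12\right)}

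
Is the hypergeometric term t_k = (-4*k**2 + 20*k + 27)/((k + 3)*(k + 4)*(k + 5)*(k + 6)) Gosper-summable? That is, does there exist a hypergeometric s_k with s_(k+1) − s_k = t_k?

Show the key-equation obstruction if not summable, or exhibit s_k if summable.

Yes. s_k = k*(k**2 + 252*k + 287)/(60*(k + 3)*(k + 4)*(k + 5)).

Step 1: r(k) = (4*k**3 - 79*k - 129)/(4*k**3 + 8*k**2 - 167*k - 189).
Normal form (A,B,C) = (k + 3, k + 7, k**2 - 5*k - 27/4).
Key eq: (k + 3)·f(k+1) = (k + 6)·f(k) + (k**2 - 5*k - 27/4).
Degrees (1,1,2) ⇒ d ≤ 3.
Coefficient equations give f(k) = -k*(k**2 + 252*k + 287)/240.
R(k) = B(k−1)·f(k)/C(k) = -k*(k + 6)*(k**2 + 252*k + 287)/(60*(4*k**2 - 20*k - 27)); s_k = R·t_k = k*(k**2 + 252*k + 287)/(60*(k + 3)*(k + 4)*(k + 5)).
Verify: (-4*k**2 + 20*k + 27)/(k**4 + 18*k**3 + 119*k**2 + 342*k + 360) matches t_k.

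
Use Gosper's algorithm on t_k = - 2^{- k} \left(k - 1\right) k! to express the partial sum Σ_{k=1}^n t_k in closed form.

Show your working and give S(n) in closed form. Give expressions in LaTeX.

Step 1: r(k) = k*(k + 1)/(2*(k - 1)).
A = k/2 + 1/2, B = 1, C = k - 1.
Set up (k/2 + 1/2)·f(k+1) − (1)·f(k) − (k - 1) = 0.
Bound: deg f ≤ 0.
Match coefficients ⇒ f(k) = 2.
Certificate R = B(k−1)f/C = 2/(k - 1) gives s_k = -2**(1 - k)*factorial(k).
Δs = -(k - 1)*factorial(k)/2**k, as required.
s_(n+1) = -factorial(n + 1)/2**n and s_(1) = -1, so S(n) = (2**n - n*factorial(n) - factorial(n))/2**n.

S(n) = 2^{- n} \left(2^{n} - n n! - n!\right)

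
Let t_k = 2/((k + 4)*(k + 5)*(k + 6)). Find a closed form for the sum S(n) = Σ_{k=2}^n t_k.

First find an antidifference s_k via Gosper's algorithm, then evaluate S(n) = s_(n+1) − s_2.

S(n) = (n**2 + 11*n - 12)/(42*(n**2 + 11*n + 30))

t_(k+1)/t_k = (k + 4)/(k + 7).
Normal form (A,B,C) = (k + 4, k + 7, 1).
Set up (k + 4)·f(k+1) − (k + 6)·f(k) − (1) = 0.
deg f ≤ 2 (via 1,1,0).
Match coefficients ⇒ f(k) = k*(k + 9)/40.
R(k) = B(k−1)·f(k)/C(k) = k*(k + 6)*(k + 9)/40; s_k = R·t_k = k*(k + 9)/(20*(k + 4)*(k + 5)).
Check: Δs_k = 2/(k**3 + 15*k**2 + 74*k + 120). ✓
s_(n+1) = (n**2 + 11*n + 10)/(20*(n**2 + 11*n + 30)) and s_(2) = 11/420, so S(n) = (n**2 + 11*n - 12)/(42*(n**2 + 11*n + 30)).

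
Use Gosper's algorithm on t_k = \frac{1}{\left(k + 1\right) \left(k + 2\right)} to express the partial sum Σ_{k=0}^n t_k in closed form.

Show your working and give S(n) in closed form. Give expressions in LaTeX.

Ratio r(k) = (k + 1)/(k + 3).
Factor: A=k + 1; B=k + 3; C=1.
f must satisfy (k + 1)·f(k+1) − (k + 2)·f(k) = 1.
deg f ≤ 1 (via 1,1,0).
Solving with deg f ≤ 1: f(k) = k.
R(k) = B(k−1)·f(k)/C(k) = k*(k + 2); s_k = R·t_k = k/(k + 1).
Δs = 1/(k**2 + 3*k + 2), as required.
Telescope: S(n) = s_(n+1) − s_(0) = (n + 1)/(n + 2) − (0) = (n + 1)/(n + 2).

S(n) = \frac{n + 1}{n + 2}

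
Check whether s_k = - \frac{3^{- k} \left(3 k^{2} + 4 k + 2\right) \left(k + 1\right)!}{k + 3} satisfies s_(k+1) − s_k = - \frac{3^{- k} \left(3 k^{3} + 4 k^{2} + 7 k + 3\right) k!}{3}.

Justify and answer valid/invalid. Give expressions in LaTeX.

Invalid: residual \frac{2 \cdot 3^{- k} \left(3 k^{4} + 13 k^{3} + 10 k^{2} + 12 k + 3\right) k!}{3 \left(k + 3\right) \left(k + 4\right)} ≠ 0.

s_(k+1) = -(3*k**2 + 10*k + 9)*factorial(k + 2)/(3*3**k*(k + 4))
s_(k+1) − s_k = -(3*k**4 + 16*k**3 + 29*k**2 + 51*k + 30)*factorial(k + 1)/(3*3**k*(k + 3)*(k + 4))
(s_(k+1) − s_k) − t_k = 2*(3*k**4 + 13*k**3 + 10*k**2 + 12*k + 3)*factorial(k)/(3*3**k*(k + 3)*(k + 4))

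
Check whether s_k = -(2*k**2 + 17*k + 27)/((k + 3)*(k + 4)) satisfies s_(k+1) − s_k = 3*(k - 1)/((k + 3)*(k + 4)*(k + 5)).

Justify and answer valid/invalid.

Valid: the claim telescopes to t_k.

s_(k+1) = (-17*k - 2*(k + 1)**2 - 44)/((k + 4)*(k + 5))
s_(k+1) − s_k = 3*(k - 1)/(k**3 + 12*k**2 + 47*k + 60)
(s_(k+1) − s_k) − t_k = 0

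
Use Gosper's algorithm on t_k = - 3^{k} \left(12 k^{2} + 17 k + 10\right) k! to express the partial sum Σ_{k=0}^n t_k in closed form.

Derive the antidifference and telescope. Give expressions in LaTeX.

Step 1: r(k) = 3*(12*k**3 + 53*k**2 + 80*k + 39)/(12*k**2 + 17*k + 10).
Factor: A=3*k + 3; B=1; C=k**2 + 17*k/12 + 5/6.
f must satisfy (3*k + 3)·f(k+1) − (1)·f(k) = k**2 + 17*k/12 + 5/6.
From deg A=1, deg B=0, deg C=2: d=1.
Solve for f: f(k) = (4*k - 1)/12 (degree 1 ≤ 1).
Get s_k = R·t_k = -3**k*(4*k - 1)*factorial(k) with R(k) = B(k−1)f(k)/C(k) = (4*k - 1)/(12*k**2 + 17*k + 10).
s_(k+1) − s_k = -3**k*(12*k**2 + 17*k + 10)*factorial(k) = t_k.
Σ_(k=0)^n t_k = s_(n+1) − s_(0) = (-3**(n + 1)*(4*n + 3)*factorial(n + 1)) − (1), i.e. -12*3**n*n**2*factorial(n) - 21*3**n*n*factorial(n) - 9*3**n*factorial(n) - 1.

S(n) = - 12 \cdot 3^{n} n^{2} n! - 21 \cdot 3^{n} n n! - 9 \cdot 3^{n} n! - 1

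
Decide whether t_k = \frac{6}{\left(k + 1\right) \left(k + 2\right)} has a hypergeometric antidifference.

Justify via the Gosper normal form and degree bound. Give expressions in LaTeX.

Yes. s_k = \frac{6 k}{k + 1}.

The ratio is (k + 1)/(k + 3).
Take A(k)=k + 1, B(k)=k + 3, C(k)=1.
Set up (k + 1)·f(k+1) − (k + 2)·f(k) − (1) = 0.
Bound: deg f ≤ 1.
Solving with deg f ≤ 1: f(k) = k.
Certificate R = B(k−1)f/C = k*(k + 2) gives s_k = 6*k/(k + 1).
Δs = 6/(k**2 + 3*k + 2), as required.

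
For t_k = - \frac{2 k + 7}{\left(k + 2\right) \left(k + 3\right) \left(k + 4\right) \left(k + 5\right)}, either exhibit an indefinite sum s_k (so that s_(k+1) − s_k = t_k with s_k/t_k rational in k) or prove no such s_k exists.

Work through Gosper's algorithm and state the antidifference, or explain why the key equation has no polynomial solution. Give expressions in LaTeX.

s_k = \frac{k \left(- k - 6\right)}{8 \left(k^{2} + 6 k + 8\right)}

Ratio r(k) = (k + 2)*(2*k + 9)/((k + 6)*(2*k + 7)).
Gosper form: A/B · C(k+1)/C(k) with A=k + 2, B=k + 6, C=k + 7/2.
Key eq: (k + 2)·f(k+1) = (k + 5)·f(k) + (k + 7/2).
From deg A=1, deg B=1, deg C=1: d=3.
Solve for f: f(k) = k*(k + 3)*(k + 6)/16 (degree 3 ≤ 3).
R(k) = B(k−1)·f(k)/C(k) = k*(k + 3)*(k + 5)*(k + 6)/(8*(2*k + 7)); s_k = R·t_k = k*(-k - 6)/(8*(k**2 + 6*k + 8)).
Verify: (-2*k - 7)/(k**4 + 14*k**3 + 71*k**2 + 154*k + 120) matches t_k.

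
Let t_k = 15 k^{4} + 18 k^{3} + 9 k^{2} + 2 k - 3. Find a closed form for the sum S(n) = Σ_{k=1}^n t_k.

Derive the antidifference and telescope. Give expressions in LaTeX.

r(k) = (15*k**4 + 78*k**3 + 153*k**2 + 134*k + 41)/(15*k**4 + 18*k**3 + 9*k**2 + 2*k - 3) after simplifying.
Factor: A=1; B=1; C=k**4 + 6*k**3/5 + 3*k**2/5 + 2*k/15 - 1/5.
Solve (1)·f(k+1) − (1)·f(k) = k**4 + 6*k**3/5 + 3*k**2/5 + 2*k/15 - 1/5.
Bound: deg f ≤ 5.
Coefficient equations give f(k) = k*(3*k**4 - 3*k**3 - k**2 + k - 3)/15.
So s_k = (B(k−1)f/C)·t_k = (k*(3*k**4 - 3*k**3 - k**2 + k - 3)/(15*k**4 + 18*k**3 + 9*k**2 + 2*k - 3))·t_k = k*(3*k**4 - 3*k**3 - k**2 + k - 3).
s_(k+1) − s_k = 15*k**4 + 18*k**3 + 9*k**2 + 2*k - 3 = t_k.
s_(n+1) = 3*n**5 + 12*n**4 + 17*n**3 + 10*n**2 - n - 3 and s_(1) = -3, so S(n) = n*(3*n**4 + 12*n**3 + 17*n**2 + 10*n - 1).

S(n) = n \left(3 n^{4} + 12 n^{3} + 17 n^{2} + 10 n - 1\right)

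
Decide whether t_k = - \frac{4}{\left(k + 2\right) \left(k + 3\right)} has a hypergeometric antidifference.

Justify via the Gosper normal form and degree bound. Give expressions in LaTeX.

Yes. s_k = - \frac{2 k}{k + 2}.

Step 1: r(k) = (k + 2)/(k + 4).
Take A(k)=k + 2, B(k)=k + 4, C(k)=1.
f must satisfy (k + 2)·f(k+1) − (k + 3)·f(k) = 1.
d = 1 from the (1,1,0) case.
Solve for f: f(k) = k/2 (degree 1 ≤ 1).
So s_k = (B(k−1)f/C)·t_k = (k*(k + 3)/2)·t_k = -2*k/(k + 2).
Δs = -4/(k**2 + 5*k + 6), as required.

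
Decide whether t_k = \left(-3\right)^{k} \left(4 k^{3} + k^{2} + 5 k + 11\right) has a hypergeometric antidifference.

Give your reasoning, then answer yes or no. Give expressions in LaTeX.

r(k) = 3*(-4*k**3 - 13*k**2 - 19*k - 21)/(4*k**3 + k**2 + 5*k + 11) after simplifying.
Factor: A=-3; B=1; C=k**3 + k**2/4 + 5*k/4 + 11/4.
Need (-3)·f(k+1) − (1)·f(k) = k**3 + k**2/4 + 5*k/4 + 11/4.
From deg A=0, deg B=0, deg C=3: d=3.
Solving with deg f ≤ 3: f(k) = -(k**3 - 2*k**2 + 2*k + 2)/4.
So s_k = (B(k−1)f/C)·t_k = (-(k**3 - 2*k**2 + 2*k + 2)/(4*k**3 + k**2 + 5*k + 11))·t_k = (-3)**k*(-k**3 + 2*k**2 - 2*k - 2).
Verify: (-3)**k*(4*k**3 + k**2 + 5*k + 11) matches t_k.

Yes. s_k = \left(-3\right)^{k} \left(- k^{3} + 2 k^{2} - 2 k - 2\right).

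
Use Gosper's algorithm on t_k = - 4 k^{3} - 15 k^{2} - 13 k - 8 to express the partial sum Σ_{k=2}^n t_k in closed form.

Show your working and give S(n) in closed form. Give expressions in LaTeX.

S(n) = - n^{4} - 7 n^{3} - 15 n^{2} - 17 n + 40

r(k) = (4*k**3 + 27*k**2 + 55*k + 40)/(4*k**3 + 15*k**2 + 13*k + 8) after simplifying.
So A=1 and B=1, with C=k**3 + 15*k**2/4 + 13*k/4 + 2.
Need (1)·f(k+1) − (1)·f(k) = k**3 + 15*k**2/4 + 13*k/4 + 2.
From deg A=0, deg B=0, deg C=3: d=4.
Solving with deg f ≤ 4: f(k) = k*(k**3 + 3*k**2 + 4)/4.
Get s_k = R·t_k = k*(-k**3 - 3*k**2 - 4) with R(k) = B(k−1)f(k)/C(k) = k*(k**3 + 3*k**2 + 4)/(4*k**3 + 15*k**2 + 13*k + 8).
s_(k+1) − s_k = -4*k**3 - 15*k**2 - 13*k - 8 = t_k.
s_(n+1) = -n**4 - 7*n**3 - 15*n**2 - 17*n - 8 and s_(2) = -48, so S(n) = -n**4 - 7*n**3 - 15*n**2 - 17*n + 40.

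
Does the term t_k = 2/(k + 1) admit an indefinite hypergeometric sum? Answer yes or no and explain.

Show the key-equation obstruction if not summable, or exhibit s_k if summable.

Step 1: r(k) = (k + 1)/(k + 2).
So A=k + 1 and B=k + 2, with C=1.
Need (k + 1)·f(k+1) − (k + 1)·f(k) = 1.
deg f ≤ 0 (via 1,1,0).
Put f(k) = c0: A·f(k+1) − B(k−1)·f(k) − C = -1; need -1 = 0 — inconsistent ⇒ no f, not summable.

No — the linear system for f has no solution.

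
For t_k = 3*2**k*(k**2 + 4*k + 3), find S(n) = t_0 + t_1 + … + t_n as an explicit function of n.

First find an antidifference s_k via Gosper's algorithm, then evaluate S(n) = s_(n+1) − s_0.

Ratio r(k) = 2*(k**2 + 6*k + 8)/(k**2 + 4*k + 3).
Take A(k)=2, B(k)=1, C(k)=k**2 + 4*k + 3.
Set up (2)·f(k+1) − (1)·f(k) − (k**2 + 4*k + 3) = 0.
deg f ≤ 2 (via 0,0,2).
Solve for f: f(k) = k**2 + 1 (degree 2 ≤ 2).
Get s_k = R·t_k = 3*2**k*(k**2 + 1) with R(k) = B(k−1)f(k)/C(k) = (k**2 + 1)/((k + 1)*(k + 3)).
Δs = 3*2**k*(k**2 + 4*k + 3), as required.
Telescope: S(n) = s_(n+1) − s_(0) = 6*2**n*(n**2 + 2*n + 2) − (3) = 6*2**n*n**2 + 12*2**n*n + 12*2**n - 3.

S(n) = 6*2**n*n**2 + 12*2**n*n + 12*2**n - 3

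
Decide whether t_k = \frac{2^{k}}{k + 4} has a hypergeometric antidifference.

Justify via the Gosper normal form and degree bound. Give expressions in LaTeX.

Step 1: r(k) = 2*(k + 4)/(k + 5).
Factor: A=2*k + 8; B=k + 5; C=1.
Key eq: (2*k + 8)·f(k+1) = (k + 4)·f(k) + (1).
Bound: deg f ≤ -1.
Negative degree bound (-1): no f exists, t_k not Gosper-summable.

No — key equation has no polynomial f.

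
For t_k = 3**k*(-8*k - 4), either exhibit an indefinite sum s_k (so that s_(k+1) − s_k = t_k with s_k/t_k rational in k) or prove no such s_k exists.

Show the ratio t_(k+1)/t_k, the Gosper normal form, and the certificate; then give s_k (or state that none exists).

t_(k+1)/t_k = 3*(2*k + 3)/(2*k + 1).
Normal form (A,B,C) = (3, 1, k + 1/2).
Key eq: (3)·f(k+1) = (1)·f(k) + (k + 1/2).
Degrees (0,0,1) ⇒ d ≤ 1.
Coefficient equations give f(k) = (k - 1)/2.
Then R = B(k−1)f/C = (k - 1)/(2*k + 1), so s_k = R(k)·t_k = 4*3**k*(1 - k).
Δs = 3**k*(-8*k - 4), as required.

s_k = 4*3**k*(1 - k)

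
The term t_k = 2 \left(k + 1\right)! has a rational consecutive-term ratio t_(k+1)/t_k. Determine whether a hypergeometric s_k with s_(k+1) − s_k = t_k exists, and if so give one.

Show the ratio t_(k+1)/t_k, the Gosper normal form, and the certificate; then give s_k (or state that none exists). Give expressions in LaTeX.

Ratio r(k) = k + 2.
Gosper form: A/B · C(k+1)/C(k) with A=k + 2, B=1, C=1.
Solve (k + 2)·f(k+1) − (1)·f(k) = 1.
Degrees (1,0,0) ⇒ d ≤ -1.
deg f ≤ -1 is impossible — no certificate.

no hypergeometric antidifference exists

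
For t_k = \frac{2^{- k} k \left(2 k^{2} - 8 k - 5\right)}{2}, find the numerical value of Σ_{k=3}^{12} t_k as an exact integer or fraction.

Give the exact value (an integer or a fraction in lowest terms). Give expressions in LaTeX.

Step 1: r(k) = (k + 1)*(8*k - 2*(k + 1)**2 + 13)/(2*k*(-2*k**2 + 8*k + 5)).
Gosper form: A/B · C(k+1)/C(k) with A=1/2, B=1, C=k**3 - 4*k**2 - 5*k/2.
Set up (1/2)·f(k+1) − (1)·f(k) − (k**3 - 4*k**2 - 5*k/2) = 0.
Bound: deg f ≤ 3.
A polynomial solution: f(k) = -2*k**3 + 2*k**2 + 3*k + 3.
Then R = B(k−1)f/C = -2*(2*k**3 - 2*k**2 - 3*k - 3)/(k*(2*k**2 - 8*k - 5)), so s_k = R(k)·t_k = (-2*k**3 + 2*k**2 + 3*k + 3)/2**k.
Verify: k*(2*k**2 - 8*k - 5)/(2*2**k) matches t_k.
Telescoping: Σ = s_(13) − s_(3) = -2007/4096 − (-3) = 10281/4096.

Σ = 10281/4096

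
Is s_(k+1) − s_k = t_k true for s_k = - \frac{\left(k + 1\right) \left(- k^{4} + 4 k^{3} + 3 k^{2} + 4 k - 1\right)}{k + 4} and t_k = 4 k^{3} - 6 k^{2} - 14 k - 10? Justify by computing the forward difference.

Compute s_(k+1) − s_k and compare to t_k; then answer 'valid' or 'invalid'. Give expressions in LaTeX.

s_(k+1) = (k**5 + 2*k**4 - 9*k**3 - 36*k**2 - 45*k - 18)/(k + 5)
s_(k+1) − s_k = (4*k**5 + 21*k**4 - 30*k**3 - 151*k**2 - 184*k - 77)/(k**2 + 9*k + 20)
(s_(k+1) − s_k) − t_k = 3*(-3*k**4 - 14*k**3 + 35*k**2 + 62*k + 41)/(k**2 + 9*k + 20)

Invalid: residual \frac{3 \left(- 3 k^{4} - 14 k^{3} + 35 k^{2} + 62 k + 41\right)}{k^{2} + 9 k + 20} ≠ 0.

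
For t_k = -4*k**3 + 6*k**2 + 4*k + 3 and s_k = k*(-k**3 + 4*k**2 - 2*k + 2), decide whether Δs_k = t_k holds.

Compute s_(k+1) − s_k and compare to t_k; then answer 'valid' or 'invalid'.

s_(k+1) = -k**4 + 4*k**2 + 6*k + 3
s_(k+1) − s_k = -4*k**3 + 6*k**2 + 4*k + 3
(s_(k+1) − s_k) − t_k = 0

valid; difference matches t_k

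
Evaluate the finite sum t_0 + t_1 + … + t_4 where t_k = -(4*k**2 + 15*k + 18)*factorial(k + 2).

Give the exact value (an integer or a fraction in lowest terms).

Σ = -115914

The ratio is (k + 3)*(15*k + 4*(k + 1)**2 + 33)/(4*k**2 + 15*k + 18).
So A=k + 3 and B=1, with C=k**2 + 15*k/4 + 9/2.
f must satisfy (k + 3)·f(k+1) − (1)·f(k) = k**2 + 15*k/4 + 9/2.
Bound: deg f ≤ 1.
Match coefficients ⇒ f(k) = (4*k + 3)/4.
Then R = B(k−1)f/C = (4*k + 3)/(4*k**2 + 15*k + 18), so s_k = R(k)·t_k = -(4*k + 3)*factorial(k + 2).
Verify: -(4*k**2 + 15*k + 18)*factorial(k + 2) matches t_k.
Σ_(k=0)^(4) t_k = s_(5) − s_(0) = -115920 − (-6) = -115914.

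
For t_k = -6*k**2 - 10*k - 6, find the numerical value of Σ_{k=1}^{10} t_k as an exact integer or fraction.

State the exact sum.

Step 1: r(k) = (3*k**2 + 11*k + 11)/(3*k**2 + 5*k + 3).
Gosper form: A/B · C(k+1)/C(k) with A=1, B=1, C=k**2 + 5*k/3 + 1.
f must satisfy (1)·f(k+1) − (1)·f(k) = k**2 + 5*k/3 + 1.
From deg A=0, deg B=0, deg C=2: d=3.
Match coefficients ⇒ f(k) = k*(k**2 + k + 1)/3.
R(k) = B(k−1)·f(k)/C(k) = k*(k**2 + k + 1)/(3*k**2 + 5*k + 3); s_k = R·t_k = 2*k*(-k**2 - k - 1).
Check: Δs_k = -6*k**2 - 10*k - 6. ✓
Σ_(k=1)^(10) t_k = s_(11) − s_(1) = -2926 − (-6) = -2920.

Σ = -2920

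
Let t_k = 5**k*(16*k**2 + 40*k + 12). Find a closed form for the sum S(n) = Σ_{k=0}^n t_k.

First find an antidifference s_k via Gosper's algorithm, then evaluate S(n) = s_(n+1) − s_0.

r(k) = 5*(4*k**2 + 18*k + 17)/(4*k**2 + 10*k + 3) after simplifying.
Factor: A=5; B=1; C=k**2 + 5*k/2 + 3/4.
Set up (5)·f(k+1) − (1)·f(k) − (k**2 + 5*k/2 + 3/4) = 0.
From deg A=0, deg B=0, deg C=2: d=2.
Match coefficients ⇒ f(k) = (2*k**2 - 1)/8.
R(k) = B(k−1)·f(k)/C(k) = (2*k**2 - 1)/(2*(4*k**2 + 10*k + 3)); s_k = R·t_k = 5**k*(4*k**2 - 2).
s_(k+1) − s_k = 5**k*(16*k**2 + 40*k + 12) = t_k.
Evaluate: s_(n+1) = 5**(n + 1)*(4*n**2 + 8*n + 2); subtract s_(0) = -2 ⇒ S(n) = 20*5**n*n**2 + 40*5**n*n + 10*5**n + 2.

S(n) = 20*5**n*n**2 + 40*5**n*n + 10*5**n + 2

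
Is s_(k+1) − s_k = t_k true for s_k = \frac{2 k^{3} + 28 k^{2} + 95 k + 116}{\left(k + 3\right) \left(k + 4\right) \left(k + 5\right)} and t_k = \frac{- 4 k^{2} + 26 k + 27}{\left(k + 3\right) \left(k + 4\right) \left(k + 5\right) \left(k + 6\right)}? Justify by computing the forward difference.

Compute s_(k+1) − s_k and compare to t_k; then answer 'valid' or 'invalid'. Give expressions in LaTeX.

Valid — Δs_k = t_k.

s_(k+1) = (95*k + 2*(k + 1)**3 + 28*(k + 1)**2 + 211)/((k + 4)*(k + 5)*(k + 6))
s_(k+1) − s_k = (-4*k**2 + 26*k + 27)/(k**4 + 18*k**3 + 119*k**2 + 342*k + 360)
(s_(k+1) − s_k) − t_k = 0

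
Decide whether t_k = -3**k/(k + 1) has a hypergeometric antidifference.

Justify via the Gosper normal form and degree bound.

No; the degree bound rules out any f.

The ratio is 3*(k + 1)/(k + 2).
Factor: A=3*k + 3; B=k + 2; C=1.
Solve (3*k + 3)·f(k+1) − (k + 1)·f(k) = 1.
Bound: deg f ≤ -1.
Negative degree bound (-1): no f exists, t_k not Gosper-summable.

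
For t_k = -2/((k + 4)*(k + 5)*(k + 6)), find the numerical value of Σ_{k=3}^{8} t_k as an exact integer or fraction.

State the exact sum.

Σ = -9/728

The ratio is (k + 4)/(k + 7).
Normal form (A,B,C) = (k + 4, k + 7, 1).
f must satisfy (k + 4)·f(k+1) − (k + 6)·f(k) = 1.
deg f ≤ 2 (via 1,1,0).
Coefficient equations give f(k) = k*(k + 9)/40.
Then R = B(k−1)f/C = k*(k + 6)*(k + 9)/40, so s_k = R(k)·t_k = k*(-k - 9)/(20*(k + 4)*(k + 5)).
Verify: -2/(k**3 + 15*k**2 + 74*k + 120) matches t_k.
Sum = s_(9) − s_(3); s_(9) = -81/1820, s_(3) = -9/280 ⇒ -9/728.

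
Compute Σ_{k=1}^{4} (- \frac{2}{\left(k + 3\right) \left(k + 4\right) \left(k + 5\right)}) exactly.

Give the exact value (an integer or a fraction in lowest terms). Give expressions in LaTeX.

Compute t_(k+1)/t_k: get (k + 3)/(k + 6).
Gosper form: A/B · C(k+1)/C(k) with A=k + 3, B=k + 6, C=1.
Set up (k + 3)·f(k+1) − (k + 5)·f(k) − (1) = 0.
Bound: deg f ≤ 2.
Solve for f: f(k) = k*(k + 7)/24 (degree 2 ≤ 2).
Then R = B(k−1)f/C = k*(k + 5)*(k + 7)/24, so s_k = R(k)·t_k = k*(-k - 7)/(12*(k + 3)*(k + 4)).
Verify: -2/(k**3 + 12*k**2 + 47*k + 60) matches t_k.
Telescoping: Σ = s_(5) − s_(1) = -5/72 − (-1/30) = -13/360.

Σ = -13/360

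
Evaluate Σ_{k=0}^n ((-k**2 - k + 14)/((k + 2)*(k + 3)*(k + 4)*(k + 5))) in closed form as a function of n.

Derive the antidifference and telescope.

S(n) = (n**3 + 24*n**2 + 107*n + 84)/(12*(n**3 + 12*n**2 + 47*n + 60))

r(k) = (k + 2)*(k + (k + 1)**2 - 13)/((k + 6)*(k**2 + k - 14)) after simplifying.
Take A(k)=k + 2, B(k)=k + 6, C(k)=k**2 + k - 14.
Need (k + 2)·f(k+1) − (k + 5)·f(k) = k**2 + k - 14.
From deg A=1, deg B=1, deg C=2: d=3.
Match coefficients ⇒ f(k) = -k*(k**2 + 21*k + 62)/12.
R(k) = B(k−1)·f(k)/C(k) = -k*(k + 5)*(k**2 + 21*k + 62)/(12*(k**2 + k - 14)); s_k = R·t_k = k*(k**2 + 21*k + 62)/(12*(k + 2)*(k + 3)*(k + 4)).
Check: Δs_k = (-k**2 - k + 14)/(k**4 + 14*k**3 + 71*k**2 + 154*k + 120). ✓
Telescope: S(n) = s_(n+1) − s_(0) = (n**3 + 24*n**2 + 107*n + 84)/(12*(n**3 + 12*n**2 + 47*n + 60)) − (0) = (n**3 + 24*n**2 + 107*n + 84)/(12*(n**3 + 12*n**2 + 47*n + 60)).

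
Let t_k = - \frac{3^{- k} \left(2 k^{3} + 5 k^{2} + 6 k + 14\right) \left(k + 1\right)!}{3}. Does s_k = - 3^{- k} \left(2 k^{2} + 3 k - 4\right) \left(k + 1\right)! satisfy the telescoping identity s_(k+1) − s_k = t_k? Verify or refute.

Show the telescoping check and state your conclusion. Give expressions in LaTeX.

s_(k+1) = -(2*k**2 + 7*k + 1)*factorial(k + 2)/(3*3**k)
s_(k+1) − s_k = -(2*k**3 + 5*k**2 + 6*k + 14)*factorial(k + 1)/(3*3**k)
(s_(k+1) − s_k) − t_k = 0

valid; difference matches t_k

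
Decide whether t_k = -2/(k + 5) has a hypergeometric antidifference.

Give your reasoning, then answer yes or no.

Ratio r(k) = (k + 5)/(k + 6).
Gosper form: A/B · C(k+1)/C(k) with A=k + 5, B=k + 6, C=1.
Need (k + 5)·f(k+1) − (k + 5)·f(k) = 1.
Bound: deg f ≤ 0.
f = c0 ⇒ A·f(k+1) − B(k−1)·f(k) − C = -1. The system {-1 = 0} is inconsistent; no antidifference.

No — t_k has no hypergeometric antidifference.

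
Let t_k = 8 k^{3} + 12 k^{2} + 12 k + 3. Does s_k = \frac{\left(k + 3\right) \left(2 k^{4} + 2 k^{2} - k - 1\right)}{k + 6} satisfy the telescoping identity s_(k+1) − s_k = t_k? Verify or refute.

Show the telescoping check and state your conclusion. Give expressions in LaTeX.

s_(k+1) = -(k + 4)*(k - 2*(k + 1)**4 - 2*(k + 1)**2 + 2)/(k + 7)
s_(k+1) − s_k = (8*k**5 + 98*k**4 + 324*k**3 + 417*k**2 + 315*k + 69)/(k**2 + 13*k + 42)
(s_(k+1) − s_k) − t_k = 3*(-6*k**4 - 60*k**3 - 82*k**2 - 76*k - 19)/(k**2 + 13*k + 42)

Invalid: residual \frac{3 \left(- 6 k^{4} - 60 k^{3} - 82 k^{2} - 76 k - 19\right)}{k^{2} + 13 k + 42} ≠ 0.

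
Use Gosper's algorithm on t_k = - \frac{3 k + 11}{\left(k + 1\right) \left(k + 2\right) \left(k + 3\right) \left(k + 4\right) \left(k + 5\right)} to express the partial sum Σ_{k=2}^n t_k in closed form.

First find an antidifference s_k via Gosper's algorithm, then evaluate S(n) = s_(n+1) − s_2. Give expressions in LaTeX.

S(n) = \frac{- n^{3} - 10 n^{2} - 31 n + 42}{72 \left(n^{3} + 10 n^{2} + 31 n + 30\right)}

r(k) = (k + 1)*(3*k + 14)/((k + 6)*(3*k + 11)) after simplifying.
Factor: A=k + 1; B=k + 6; C=k + 11/3.
f must satisfy (k + 1)·f(k+1) − (k + 5)·f(k) = k + 11/3.
From deg A=1, deg B=1, deg C=1: d=4.
Solving with deg f ≤ 4: f(k) = k*(k + 3)*(k**2 + 7*k + 14)/24.
So s_k = (B(k−1)f/C)·t_k = (k*(k + 3)*(k + 5)*(k**2 + 7*k + 14)/(8*(3*k + 11)))·t_k = k*(-k**2 - 7*k - 14)/(8*(k**3 + 7*k**2 + 14*k + 8)).
s_(k+1) − s_k = (-3*k - 11)/(k**5 + 15*k**4 + 85*k**3 + 225*k**2 + 274*k + 120) = t_k.
Evaluate: s_(n+1) = (-n**3 - 10*n**2 - 31*n - 22)/(8*(n**3 + 10*n**2 + 31*n + 30)); subtract s_(2) = -1/9 ⇒ S(n) = (-n**3 - 10*n**2 - 31*n + 42)/(72*(n**3 + 10*n**2 + 31*n + 30)).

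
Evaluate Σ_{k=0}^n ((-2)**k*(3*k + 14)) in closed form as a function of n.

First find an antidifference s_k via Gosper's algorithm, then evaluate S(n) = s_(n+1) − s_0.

Compute t_(k+1)/t_k: get 2*(-3*k - 17)/(3*k + 14).
A = -2, B = 1, C = k + 14/3.
Need (-2)·f(k+1) − (1)·f(k) = k + 14/3.
Degrees (0,0,1) ⇒ d ≤ 1.
Match coefficients ⇒ f(k) = -(k + 4)/3.
Get s_k = R·t_k = (-2)**k*(-k - 4) with R(k) = B(k−1)f(k)/C(k) = -(k + 4)/(3*k + 14).
s_(k+1) − s_k = (-2)**k*(3*k + 14) = t_k.
Evaluate: s_(n+1) = 2*(-2)**n*(n + 5); subtract s_(0) = -4 ⇒ S(n) = 2*(-2)**n*n + 10*(-2)**n + 4.

S(n) = 2*(-2)**n*n + 10*(-2)**n + 4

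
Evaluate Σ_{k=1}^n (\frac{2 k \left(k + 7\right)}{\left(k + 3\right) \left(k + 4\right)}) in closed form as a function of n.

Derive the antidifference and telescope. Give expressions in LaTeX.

S(n) = \frac{2 n \left(n + 1\right)}{n + 4}

Compute t_(k+1)/t_k: get (k + 1)*(k + 3)*(k + 8)/(k*(k + 5)*(k + 7)).
Factor: A=k + 3; B=k + 5; C=k**2 + 7*k.
Set up (k + 3)·f(k+1) − (k + 4)·f(k) − (k**2 + 7*k) = 0.
deg f ≤ 2 (via 1,1,2).
Coefficient equations give f(k) = k*(k - 1).
Then R = B(k−1)f/C = (k - 1)*(k + 4)/(k + 7), so s_k = R(k)·t_k = 2*k*(k - 1)/(k + 3).
Δs = 2*k*(k + 7)/(k**2 + 7*k + 12), as required.
s_(n+1) = 2*n*(n + 1)/(n + 4) and s_(1) = 0, so S(n) = 2*n*(n + 1)/(n + 4).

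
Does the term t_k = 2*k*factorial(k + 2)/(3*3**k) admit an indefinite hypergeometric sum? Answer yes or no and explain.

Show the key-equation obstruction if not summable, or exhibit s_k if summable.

Yes. s_k = 2*factorial(k + 2)/3**k.

r(k) = (k + 1)*(k + 3)/(3*k) after simplifying.
So A=k/3 + 1 and B=1, with C=k.
Key eq: (k/3 + 1)·f(k+1) = (1)·f(k) + (k).
deg f ≤ 0 (via 1,0,1).
Solve for f: f(k) = 3 (degree 0 ≤ 0).
Certificate R = B(k−1)f/C = 3/k gives s_k = 2*factorial(k + 2)/3**k.
s_(k+1) − s_k = 2*k*factorial(k + 2)/(3*3**k) = t_k.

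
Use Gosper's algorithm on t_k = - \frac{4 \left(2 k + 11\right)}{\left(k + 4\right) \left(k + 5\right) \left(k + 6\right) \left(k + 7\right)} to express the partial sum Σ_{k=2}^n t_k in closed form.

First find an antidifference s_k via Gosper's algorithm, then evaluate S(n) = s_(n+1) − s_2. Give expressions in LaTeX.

Step 1: r(k) = (k + 4)*(2*k + 13)/((k + 8)*(2*k + 11)).
Take A(k)=k + 4, B(k)=k + 8, C(k)=k + 11/2.
f must satisfy (k + 4)·f(k+1) − (k + 7)·f(k) = k + 11/2.
deg f ≤ 3 (via 1,1,1).
Coefficient equations give f(k) = k*(k + 5)*(k + 10)/48.
R(k) = B(k−1)·f(k)/C(k) = k*(k + 5)*(k + 7)*(k + 10)/(24*(2*k + 11)); s_k = R·t_k = k*(-k - 10)/(6*(k**2 + 10*k + 24)).
s_(k+1) − s_k = 4*(-2*k - 11)/(k**4 + 22*k**3 + 179*k**2 + 638*k + 840) = t_k.
s_(n+1) = (-n**2 - 12*n - 11)/(6*(n**2 + 12*n + 35)) and s_(2) = -1/12, so S(n) = (-n**2 - 12*n + 13)/(12*(n**2 + 12*n + 35)).

S(n) = \frac{- n^{2} - 12 n + 13}{12 \left(n^{2} + 12 n + 35\right)}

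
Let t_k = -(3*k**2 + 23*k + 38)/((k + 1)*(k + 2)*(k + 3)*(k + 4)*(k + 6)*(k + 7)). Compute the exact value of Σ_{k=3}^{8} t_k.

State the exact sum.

Compute t_(k+1)/t_k: get (k + 1)*(k + 6)*(23*k + 3*(k + 1)**2 + 61)/((k + 5)*(k + 8)*(3*k**2 + 23*k + 38)).
Factor: A=k + 1; B=k + 8; C=k**3 + 38*k**2/3 + 51*k + 190/3.
Solve (k + 1)·f(k+1) − (k + 7)·f(k) = k**3 + 38*k**2/3 + 51*k + 190/3.
deg f ≤ 6 (via 1,1,3).
Solving with deg f ≤ 6: f(k) = k*(k + 2)*(k + 4)*(k + 5)*(k**2 + 10*k + 27)/54.
R(k) = B(k−1)·f(k)/C(k) = k*(k + 2)*(k + 4)*(k + 7)*(k**2 + 10*k + 27)/(18*(3*k**2 + 23*k + 38)); s_k = R·t_k = k*(-k**2 - 10*k - 27)/(18*(k**3 + 10*k**2 + 27*k + 18)).
Δs = (-3*k**2 - 23*k - 38)/(k**6 + 23*k**5 + 207*k**4 + 925*k**3 + 2144*k**2 + 2412*k + 1008), as required.
Evaluate s at k=9 and k=3: -11/200 and -11/216; difference -11/2700.

Σ = -11/2700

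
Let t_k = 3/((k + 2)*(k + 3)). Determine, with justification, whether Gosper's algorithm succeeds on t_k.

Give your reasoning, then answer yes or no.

The ratio is (k + 2)/(k + 4).
So A=k + 2 and B=k + 4, with C=1.
Key eq: (k + 2)·f(k+1) = (k + 3)·f(k) + (1).
d = 1 from the (1,1,0) case.
Match coefficients ⇒ f(k) = k/2.
R(k) = B(k−1)·f(k)/C(k) = k*(k + 3)/2; s_k = R·t_k = 3*k/(2*(k + 2)).
Check: Δs_k = 3/(k**2 + 5*k + 6). ✓

Yes. s_k = 3*k/(2*(k + 2)).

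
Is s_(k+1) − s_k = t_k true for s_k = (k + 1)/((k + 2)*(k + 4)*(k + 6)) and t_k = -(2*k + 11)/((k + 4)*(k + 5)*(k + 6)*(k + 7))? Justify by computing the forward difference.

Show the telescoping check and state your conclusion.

Invalid: residual 3*(k**2 + 9*k + 19)/(k**6 + 27*k**5 + 295*k**4 + 1665*k**3 + 5104*k**2 + 8028*k + 5040) ≠ 0.

s_(k+1) = (k + 2)/((k + 3)*(k + 5)*(k + 7))
s_(k+1) − s_k = -(k + 1)/((k + 2)*(k + 4)*(k + 6)) + (k + 2)/((k + 3)*(k + 5)*(k + 7))
(s_(k+1) − s_k) − t_k = 3*(k**2 + 9*k + 19)/(k**6 + 27*k**5 + 295*k**4 + 1665*k**3 + 5104*k**2 + 8028*k + 5040)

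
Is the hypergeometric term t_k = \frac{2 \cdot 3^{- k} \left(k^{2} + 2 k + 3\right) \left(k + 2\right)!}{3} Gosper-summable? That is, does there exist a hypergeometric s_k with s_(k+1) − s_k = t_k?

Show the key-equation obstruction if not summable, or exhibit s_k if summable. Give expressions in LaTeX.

t_(k+1)/t_k = (k + 3)*(2*k + (k + 1)**2 + 5)/(3*(k**2 + 2*k + 3)).
So A=k/3 + 1 and B=1, with C=k**2 + 2*k + 3.
Set up (k/3 + 1)·f(k+1) − (1)·f(k) − (k**2 + 2*k + 3) = 0.
d = 1 from the (1,0,2) case.
Solving with deg f ≤ 1: f(k) = 3*(k + 1).
Certificate R = B(k−1)f/C = 3*(k + 1)/(k**2 + 2*k + 3) gives s_k = 2*(k + 1)*factorial(k + 2)/3**k.
Check: Δs_k = 2*(k**2 + 2*k + 3)*factorial(k + 2)/(3*3**k). ✓

Yes. s_k = 2 \cdot 3^{- k} \left(k + 1\right) \left(k + 2\right)!.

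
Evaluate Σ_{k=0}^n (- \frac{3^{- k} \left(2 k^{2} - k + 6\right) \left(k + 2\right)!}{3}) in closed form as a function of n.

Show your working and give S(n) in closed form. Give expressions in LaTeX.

Step 1: r(k) = (k + 3)*(-k + 2*(k + 1)**2 + 5)/(3*(2*k**2 - k + 6)).
Gosper form: A/B · C(k+1)/C(k) with A=k/3 + 1, B=1, C=k**2 - k/2 + 3.
Solve (k/3 + 1)·f(k+1) − (1)·f(k) = k**2 - k/2 + 3.
Degrees (1,0,2) ⇒ d ≤ 1.
Solving with deg f ≤ 1: f(k) = 3*(2*k - 3)/2.
So s_k = (B(k−1)f/C)·t_k = (3*(2*k - 3)/(2*k**2 - k + 6))·t_k = -(2*k - 3)*factorial(k + 2)/3**k.
s_(k+1) − s_k = -(2*k**2 - k + 6)*factorial(k + 2)/(3*3**k) = t_k.
Evaluate: s_(n+1) = -3**(-n - 1)*(2*n - 1)*factorial(n + 3); subtract s_(0) = 6 ⇒ S(n) = -6 - 2*n*factorial(n + 3)/(3*3**n) + factorial(n + 3)/(3*3**n).

S(n) = -6 - \frac{2 \cdot 3^{- n} n \left(n + 3\right)!}{3} + \frac{3^{- n} \left(n + 3\right)!}{3}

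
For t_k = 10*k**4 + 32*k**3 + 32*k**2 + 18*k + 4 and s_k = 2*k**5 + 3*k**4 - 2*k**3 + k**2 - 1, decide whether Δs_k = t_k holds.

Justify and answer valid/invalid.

s_(k+1) = 2*k**5 + 13*k**4 + 30*k**3 + 33*k**2 + 18*k + 3
s_(k+1) − s_k = 10*k**4 + 32*k**3 + 32*k**2 + 18*k + 4
(s_(k+1) − s_k) − t_k = 0

Valid: the claim telescopes to t_k.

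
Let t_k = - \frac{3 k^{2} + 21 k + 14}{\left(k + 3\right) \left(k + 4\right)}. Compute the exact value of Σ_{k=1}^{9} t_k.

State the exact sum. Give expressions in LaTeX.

Step 1: r(k) = (k + 3)*(21*k + 3*(k + 1)**2 + 35)/((k + 5)*(3*k**2 + 21*k + 14)).
So A=k + 3 and B=k + 5, with C=k**2 + 7*k + 14/3.
Set up (k + 3)·f(k+1) − (k + 4)·f(k) − (k**2 + 7*k + 14/3) = 0.
Degrees (1,1,2) ⇒ d ≤ 2.
Solve for f: f(k) = k*(9*k + 5)/9 (degree 2 ≤ 2).
Get s_k = R·t_k = k*(-9*k - 5)/(3*(k + 3)) with R(k) = B(k−1)f(k)/C(k) = k*(k + 4)*(9*k + 5)/(3*(3*k**2 + 21*k + 14)).
Verify: (-3*k**2 - 21*k - 14)/(k**2 + 7*k + 12) matches t_k.
Σ_(k=1)^(9) t_k = s_(10) − s_(1) = -950/39 − (-7/6) = -603/26.

Σ = -603/26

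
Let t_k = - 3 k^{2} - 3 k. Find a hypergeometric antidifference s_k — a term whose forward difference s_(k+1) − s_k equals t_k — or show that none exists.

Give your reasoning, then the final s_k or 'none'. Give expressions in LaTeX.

s_k = - k^{3} + k

t_(k+1)/t_k = (k + 2)/k.
So A=1 and B=1, with C=k**2 + k.
Set up (1)·f(k+1) − (1)·f(k) − (k**2 + k) = 0.
Bound: deg f ≤ 3.
Match coefficients ⇒ f(k) = k*(k - 1)*(k + 1)/3.
R(k) = B(k−1)·f(k)/C(k) = (k - 1)/3; s_k = R·t_k = -k**3 + k.
s_(k+1) − s_k = 3*k*(-k - 1) = t_k.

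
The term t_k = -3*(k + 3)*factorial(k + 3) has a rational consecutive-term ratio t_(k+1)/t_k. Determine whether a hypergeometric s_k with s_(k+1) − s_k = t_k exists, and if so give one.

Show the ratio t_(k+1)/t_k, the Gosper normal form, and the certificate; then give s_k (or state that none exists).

s_k = -3*factorial(k + 3)

The ratio is (k + 4)**2/(k + 3).
Take A(k)=k + 4, B(k)=1, C(k)=k + 3.
f must satisfy (k + 4)·f(k+1) − (1)·f(k) = k + 3.
From deg A=1, deg B=0, deg C=1: d=0.
Solving with deg f ≤ 0: f(k) = 1.
R(k) = B(k−1)·f(k)/C(k) = 1/(k + 3); s_k = R·t_k = -3*factorial(k + 3).
Check: Δs_k = -3*(k + 3)*factorial(k + 3). ✓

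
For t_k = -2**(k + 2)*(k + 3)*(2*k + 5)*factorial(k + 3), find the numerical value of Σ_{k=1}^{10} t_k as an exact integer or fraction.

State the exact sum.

Σ = -8569974738124416

Ratio r(k) = (k + 4)**2*(4*k + 14)/((k + 3)*(2*k + 5)).
Factor: A=2*k + 8; B=1; C=k**2 + 11*k/2 + 15/2.
f must satisfy (2*k + 8)·f(k+1) − (1)·f(k) = k**2 + 11*k/2 + 15/2.
From deg A=1, deg B=0, deg C=2: d=1.
Solving with deg f ≤ 1: f(k) = (k + 1)/2.
Get s_k = R·t_k = -2**(k + 2)*(k + 1)*factorial(k + 3) with R(k) = B(k−1)f(k)/C(k) = (k + 1)/((k + 3)*(2*k + 5)).
Δs = -2**(k + 2)*(k + 3)*(2*k + 5)*factorial(k + 3), as required.
Sum = s_(11) − s_(1); s_(11) = -8569974738124800, s_(1) = -384 ⇒ -8569974738124416.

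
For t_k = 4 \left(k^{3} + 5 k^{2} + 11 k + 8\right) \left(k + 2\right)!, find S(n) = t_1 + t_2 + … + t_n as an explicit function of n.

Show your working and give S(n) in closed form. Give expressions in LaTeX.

S(n) = 4 n^{2} \left(n + 3\right)! + 12 n \left(n + 3\right)! + 12 \left(n + 3\right)! - 72

Ratio r(k) = (k**4 + 11*k**3 + 48*k**2 + 97*k + 75)/(k**3 + 5*k**2 + 11*k + 8).
So A=k + 3 and B=1, with C=k**3 + 5*k**2 + 11*k + 8.
Key eq: (k + 3)·f(k+1) = (1)·f(k) + (k**3 + 5*k**2 + 11*k + 8).
Degrees (1,0,3) ⇒ d ≤ 2.
Solve for f: f(k) = k**2 + k + 1 (degree 2 ≤ 2).
Then R = B(k−1)f/C = (k**2 + k + 1)/(k**3 + 5*k**2 + 11*k + 8), so s_k = R(k)·t_k = 4*(k**2 + k + 1)*factorial(k + 2).
Check: Δs_k = 4*(k**3 + 5*k**2 + 11*k + 8)*factorial(k + 2). ✓
s_(n+1) = 4*(n**2 + 3*n + 3)*factorial(n + 3) and s_(1) = 72, so S(n) = 4*n**2*factorial(n + 3) + 12*n*factorial(n + 3) + 12*factorial(n + 3) - 72.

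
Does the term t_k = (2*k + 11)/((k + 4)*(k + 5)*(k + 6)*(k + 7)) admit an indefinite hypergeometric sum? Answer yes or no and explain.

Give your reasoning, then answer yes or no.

Yes. s_k = k*(k + 10)/(24*(k**2 + 10*k + 24)).

r(k) = (k + 4)*(2*k + 13)/((k + 8)*(2*k + 11)) after simplifying.
Factor: A=k + 4; B=k + 8; C=k + 11/2.
Set up (k + 4)·f(k+1) − (k + 7)·f(k) − (k + 11/2) = 0.
Bound: deg f ≤ 3.
Solving with deg f ≤ 3: f(k) = k*(k + 5)*(k + 10)/48.
R(k) = B(k−1)·f(k)/C(k) = k*(k + 5)*(k + 7)*(k + 10)/(24*(2*k + 11)); s_k = R·t_k = k*(k + 10)/(24*(k**2 + 10*k + 24)).
Δs = (2*k + 11)/(k**4 + 22*k**3 + 179*k**2 + 638*k + 840), as required.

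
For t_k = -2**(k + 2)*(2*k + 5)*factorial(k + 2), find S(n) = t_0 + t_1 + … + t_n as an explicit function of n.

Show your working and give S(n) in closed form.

Step 1: r(k) = 2*(k + 3)*(2*k + 7)/(2*k + 5).
Gosper form: A/B · C(k+1)/C(k) with A=2*k + 6, B=1, C=k + 5/2.
Key eq: (2*k + 6)·f(k+1) = (1)·f(k) + (k + 5/2).
Bound: deg f ≤ 0.
Solve for f: f(k) = 1/2 (degree 0 ≤ 0).
R(k) = B(k−1)·f(k)/C(k) = 1/(2*k + 5); s_k = R·t_k = -2**(k + 2)*factorial(k + 2).
Check: Δs_k = -2**(k + 2)*(2*k + 5)*factorial(k + 2). ✓
Σ_(k=0)^n t_k = s_(n+1) − s_(0) = (-2**(n + 3)*factorial(n + 3)) − (-8), i.e. -8*2**n*factorial(n + 3) + 8.

S(n) = -8*2**n*factorial(n + 3) + 8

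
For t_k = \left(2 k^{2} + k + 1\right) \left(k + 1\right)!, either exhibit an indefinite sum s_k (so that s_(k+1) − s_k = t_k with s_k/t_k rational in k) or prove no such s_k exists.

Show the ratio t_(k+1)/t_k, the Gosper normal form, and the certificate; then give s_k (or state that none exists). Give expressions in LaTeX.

r(k) = (k + 2)*(k + 2*(k + 1)**2 + 2)/(2*k**2 + k + 1) after simplifying.
A = k + 2, B = 1, C = k**2 + k/2 + 1/2.
Need (k + 2)·f(k+1) − (1)·f(k) = k**2 + k/2 + 1/2.
d = 1 from the (1,0,2) case.
Coefficient equations give f(k) = (2*k - 3)/2.
Certificate R = B(k−1)f/C = (2*k - 3)/(2*k**2 + k + 1) gives s_k = (2*k - 3)*factorial(k + 1).
Check: Δs_k = (2*k**2 + k + 1)*factorial(k + 1). ✓

s_k = \left(2 k - 3\right) \left(k + 1\right)!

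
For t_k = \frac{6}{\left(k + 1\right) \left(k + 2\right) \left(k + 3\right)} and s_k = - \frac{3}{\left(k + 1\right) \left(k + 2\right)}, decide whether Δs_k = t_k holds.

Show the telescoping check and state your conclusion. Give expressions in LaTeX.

s_(k+1) = -3/((k + 2)*(k + 3))
s_(k+1) − s_k = 6/(k**3 + 6*k**2 + 11*k + 6)
(s_(k+1) − s_k) − t_k = 0

Valid: the claim telescopes to t_k.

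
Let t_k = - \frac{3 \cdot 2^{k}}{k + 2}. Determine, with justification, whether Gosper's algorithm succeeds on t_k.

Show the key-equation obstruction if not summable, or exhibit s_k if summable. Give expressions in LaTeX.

r(k) = 2*(k + 2)/(k + 3) after simplifying.
Normal form (A,B,C) = (2*k + 4, k + 3, 1).
f must satisfy (2*k + 4)·f(k+1) − (k + 2)·f(k) = 1.
From deg A=1, deg B=1, deg C=0: d=-1.
Negative degree bound (-1): no f exists, t_k not Gosper-summable.

No — key equation has no polynomial f.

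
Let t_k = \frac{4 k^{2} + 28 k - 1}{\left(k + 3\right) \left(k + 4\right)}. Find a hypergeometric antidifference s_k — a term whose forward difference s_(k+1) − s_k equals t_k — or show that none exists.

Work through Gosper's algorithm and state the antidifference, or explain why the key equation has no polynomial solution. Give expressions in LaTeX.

s_k = \frac{k \left(12 k - 13\right)}{3 \left(k + 3\right)}

t_(k+1)/t_k = (k + 3)*(28*k + 4*(k + 1)**2 + 27)/((k + 5)*(4*k**2 + 28*k - 1)).
Normal form (A,B,C) = (k + 3, k + 5, k**2 + 7*k - 1/4).
Key eq: (k + 3)·f(k+1) = (k + 4)·f(k) + (k**2 + 7*k - 1/4).
deg f ≤ 2 (via 1,1,2).
Match coefficients ⇒ f(k) = k*(12*k - 13)/12.
Get s_k = R·t_k = k*(12*k - 13)/(3*(k + 3)) with R(k) = B(k−1)f(k)/C(k) = k*(k + 4)*(12*k - 13)/(3*(4*k**2 + 28*k - 1)).
Δs = (4*k**2 + 28*k - 1)/(k**2 + 7*k + 12), as required.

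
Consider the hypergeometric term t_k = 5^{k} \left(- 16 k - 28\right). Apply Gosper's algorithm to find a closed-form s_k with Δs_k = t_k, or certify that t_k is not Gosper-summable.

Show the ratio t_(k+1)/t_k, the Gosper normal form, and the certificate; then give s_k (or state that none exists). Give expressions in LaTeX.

s_k = 5^{k} \left(- 4 k - 2\right)

r(k) = 5*(4*k + 11)/(4*k + 7) after simplifying.
So A=5 and B=1, with C=k + 7/4.
Solve (5)·f(k+1) − (1)·f(k) = k + 7/4.
deg f ≤ 1 (via 0,0,1).
Coefficient equations give f(k) = (2*k + 1)/8.
Certificate R = B(k−1)f/C = (2*k + 1)/(2*(4*k + 7)) gives s_k = 5**k*(-4*k - 2).
Check: Δs_k = 5**k*(-16*k - 28). ✓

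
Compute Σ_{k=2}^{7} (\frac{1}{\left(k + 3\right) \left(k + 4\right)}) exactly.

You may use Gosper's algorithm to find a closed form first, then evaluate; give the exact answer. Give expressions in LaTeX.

Σ = 6/55

The ratio is (k + 3)/(k + 5).
So A=k + 3 and B=k + 5, with C=1.
Key eq: (k + 3)·f(k+1) = (k + 4)·f(k) + (1).
d = 1 from the (1,1,0) case.
Solving with deg f ≤ 1: f(k) = k/3.
R(k) = B(k−1)·f(k)/C(k) = k*(k + 4)/3; s_k = R·t_k = k/(3*(k + 3)).
Δs = 1/(k**2 + 7*k + 12), as required.
Telescoping: Σ = s_(8) − s_(2) = 8/33 − (2/15) = 6/55.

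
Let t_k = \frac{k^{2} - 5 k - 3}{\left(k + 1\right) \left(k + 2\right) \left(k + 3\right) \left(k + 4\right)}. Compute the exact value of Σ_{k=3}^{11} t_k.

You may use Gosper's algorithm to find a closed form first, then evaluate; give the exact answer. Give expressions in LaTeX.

Σ = -23/3640

Ratio r(k) = (k**3 - 2*k**2 - 10*k - 7)/(k**3 - 28*k - 15).
Take A(k)=k + 1, B(k)=k + 5, C(k)=k**2 - 5*k - 3.
Solve (k + 1)·f(k+1) − (k + 4)·f(k) = k**2 - 5*k - 3.
d = 3 from the (1,1,2) case.
A polynomial solution: f(k) = -k*(k**2 + 12*k + 5)/6.
R(k) = B(k−1)·f(k)/C(k) = -k*(k + 4)*(k**2 + 12*k + 5)/(6*(k**2 - 5*k - 3)); s_k = R·t_k = k*(-k**2 - 12*k - 5)/(6*(k + 1)*(k + 2)*(k + 3)).
Δs = (k**2 - 5*k - 3)/(k**4 + 10*k**3 + 35*k**2 + 50*k + 24), as required.
Sum = s_(12) − s_(3); s_(12) = -293/1365, s_(3) = -5/24 ⇒ -23/3640.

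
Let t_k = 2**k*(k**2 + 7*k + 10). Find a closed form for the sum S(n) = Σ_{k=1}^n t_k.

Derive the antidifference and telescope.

The ratio is 2*(k**2 + 9*k + 18)/(k**2 + 7*k + 10).
So A=2 and B=1, with C=k**2 + 7*k + 10.
Need (2)·f(k+1) − (1)·f(k) = k**2 + 7*k + 10.
Bound: deg f ≤ 2.
Coefficient equations give f(k) = (k + 1)*(k + 2).
Certificate R = B(k−1)f/C = (k + 1)/(k + 5) gives s_k = 2**k*(k**2 + 3*k + 2).
Verify: 2**k*(k**2 + 7*k + 10) matches t_k.
s_(n+1) = 2**(n + 1)*(n**2 + 5*n + 6) and s_(1) = 12, so S(n) = 2*2**n*n**2 + 10*2**n*n + 12*2**n - 12.

S(n) = 2*2**n*n**2 + 10*2**n*n + 12*2**n - 12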